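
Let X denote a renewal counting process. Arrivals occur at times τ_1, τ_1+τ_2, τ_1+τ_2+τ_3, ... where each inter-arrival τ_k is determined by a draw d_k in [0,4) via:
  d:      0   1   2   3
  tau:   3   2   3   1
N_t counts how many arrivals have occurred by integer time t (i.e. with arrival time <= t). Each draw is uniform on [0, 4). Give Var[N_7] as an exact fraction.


Inter-arrival values over d=0..3: [3, 2, 3, 1]
Each d has probability 1/4, so the pmf of τ is: f(1) = 1/4, f(2) = 1/4, f(3) = 1/2
Let p_n(j) = P(N_n = j), with p_0 = [1]. Condition on τ_1: p_n(0) = P(τ > n), and for j >= 1, p_n(j) = Σ_{k<=n} f(k)·p_{n−k}(j−1)
p_1 = [3/4, 1/4]  (j = 0..1)
p_2 = [1/2, 7/16, 1/16]  (j = 0..2)
p_3 = [0, 13/16, 11/64, 1/64]  (j = 0..3)
p_4 = [0, 1/2, 7/16, 15/256, 1/256]  (j = 0..4)
p_5 = [0, 1/4, 35/64, 47/256, 19/1024, 1/1024]  (j = 0..5)
p_6 = [0, 0, 19/32, 85/256, 35/512, 23/4096, 1/4096]  (j = 0..6)
p_7 = [0, 0, 5/16, 129/256, 81/512, 97/4096, 27/16384, 1/16384]  (j = 0..7)
E[N_7] = Σ j·p_7(j) = 47485/16384;  E[N_7²] = Σ j²·p_7(j) = 146977/16384
Var[N_7] = 146977/16384 − (47485/16384)² = 153245943/268435456

153245943/268435456


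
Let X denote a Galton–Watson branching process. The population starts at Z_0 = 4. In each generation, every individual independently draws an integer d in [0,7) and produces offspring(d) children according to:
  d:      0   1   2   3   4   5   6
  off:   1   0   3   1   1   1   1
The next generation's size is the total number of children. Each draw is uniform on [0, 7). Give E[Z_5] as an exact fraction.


Outcome values over d=0..6: [1, 0, 3, 1, 1, 1, 1]
Σy = 8, Σy² = 14, M = 7
μ = 8/7 = 8/7,  σ² = 14/7 − (8/7)² = 34/49
E[Z_0] = 4
E[Z_1] = 8/7·E[Z_0] = 32/7
E[Z_2] = 8/7·E[Z_1] = 256/49
E[Z_3] = 8/7·E[Z_2] = 2048/343
E[Z_4] = 8/7·E[Z_3] = 16384/2401
E[Z_5] = 8/7·E[Z_4] = 131072/16807

131072/16807


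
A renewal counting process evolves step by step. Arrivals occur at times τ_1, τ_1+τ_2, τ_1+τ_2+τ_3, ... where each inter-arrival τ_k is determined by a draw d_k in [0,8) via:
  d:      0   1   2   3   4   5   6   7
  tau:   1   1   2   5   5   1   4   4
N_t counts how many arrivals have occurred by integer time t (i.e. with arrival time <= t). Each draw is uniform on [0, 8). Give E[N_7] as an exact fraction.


Inter-arrival values over d=0..7: [1, 1, 2, 5, 5, 1, 4, 4]
Each d has probability 1/8, so the pmf of τ is: f(1) = 3/8, f(2) = 1/8, f(4) = 1/4, f(5) = 1/4
Renewal equation for m(n) = E[N_n]: condition on τ_1 = k (if k <= n, one arrival plus a fresh copy on the remaining n−k steps): m(n) = F(n) + Σ_{k<=n} f(k)·m(n−k), where F(n) = P(τ <= n) and m(0) = 0
m(1) = F(1) = 3/8
m(2) = F(2) + f(1)·m(1) = 1/2 + 3/8·3/8 = 41/64
m(3) = F(3) + f(1)·m(2) + f(2)·m(1) = 1/2 + 3/8·41/64 + 1/8·3/8 = 403/512
m(4) = F(4) + f(1)·m(3) + f(2)·m(2) = 3/4 + 3/8·403/512 + 1/8·41/64 = 4609/4096
m(5) = F(5) + f(1)·m(4) + f(2)·m(3) + f(4)·m(1) = 1 + 3/8·4609/4096 + 1/8·403/512 + 1/4·3/8 = 52891/32768
m(6) = F(6) + f(1)·m(5) + f(2)·m(4) + f(4)·m(2) + f(5)·m(1) = 1 + 3/8·52891/32768 + 1/8·4609/4096 + 1/4·41/64 + 1/4·3/8 = 524249/262144
m(7) = F(7) + f(1)·m(6) + f(2)·m(5) + f(4)·m(3) + f(5)·m(2) = 1 + 3/8·524249/262144 + 1/8·52891/32768 + 1/4·403/512 + 1/4·41/64 = 4841571/2097152
E[N_7] = m(7) = 4841571/2097152

4841571/2097152


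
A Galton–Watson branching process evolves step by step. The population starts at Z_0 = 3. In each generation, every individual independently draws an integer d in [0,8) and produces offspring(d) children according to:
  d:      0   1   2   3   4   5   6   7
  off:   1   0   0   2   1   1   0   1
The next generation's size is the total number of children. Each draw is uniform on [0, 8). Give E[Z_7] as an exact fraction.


6561/16384

Outcome values over d=0..7: [1, 0, 0, 2, 1, 1, 0, 1]
Σy = 6, Σy² = 8, M = 8
μ = 6/8 = 3/4,  σ² = 8/8 − (3/4)² = 7/16
E[Z_0] = 3
E[Z_1] = 3/4·E[Z_0] = 9/4
E[Z_2] = 3/4·E[Z_1] = 27/16
E[Z_3] = 3/4·E[Z_2] = 81/64
E[Z_4] = 3/4·E[Z_3] = 243/256
E[Z_5] = 3/4·E[Z_4] = 729/1024
E[Z_6] = 3/4·E[Z_5] = 2187/4096
E[Z_7] = 3/4·E[Z_6] = 6561/16384


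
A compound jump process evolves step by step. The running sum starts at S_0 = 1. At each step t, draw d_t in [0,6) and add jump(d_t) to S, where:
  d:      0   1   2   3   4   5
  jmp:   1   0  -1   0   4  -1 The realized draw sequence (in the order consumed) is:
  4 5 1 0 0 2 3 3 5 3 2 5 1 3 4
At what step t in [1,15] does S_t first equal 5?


t=0: S=1, d=4, jump=4, S_1=5
t=1: S=5, d=5, jump=-1, S_2=4
t=2: S=4, d=1, jump=0, S_3=4
t=3: S=4, d=0, jump=1, S_4=5
t=4: S=5, d=0, jump=1, S_5=6
t=5: S=6, d=2, jump=-1, S_6=5
t=6: S=5, d=3, jump=0, S_7=5
t=7: S=5, d=3, jump=0, S_8=5
t=8: S=5, d=5, jump=-1, S_9=4
t=9: S=4, d=3, jump=0, S_10=4
t=10: S=4, d=2, jump=-1, S_11=3
t=11: S=3, d=5, jump=-1, S_12=2
t=12: S=2, d=1, jump=0, S_13=2
t=13: S=2, d=3, jump=0, S_14=2
t=14: S=2, d=4, jump=4, S_15=6

1


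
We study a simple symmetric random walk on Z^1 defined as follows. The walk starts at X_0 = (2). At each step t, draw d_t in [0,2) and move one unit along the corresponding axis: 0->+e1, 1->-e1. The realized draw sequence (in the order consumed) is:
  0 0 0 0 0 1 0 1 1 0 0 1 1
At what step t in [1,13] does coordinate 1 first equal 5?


3

t=0: X=(2), d=0 → +e1, X_1=(3)
t=1: X=(3), d=0 → +e1, X_2=(4)
t=2: X=(4), d=0 → +e1, X_3=(5)
t=3: X=(5), d=0 → +e1, X_4=(6)
t=4: X=(6), d=0 → +e1, X_5=(7)
t=5: X=(7), d=1 → -e1, X_6=(6)
t=6: X=(6), d=0 → +e1, X_7=(7)
t=7: X=(7), d=1 → -e1, X_8=(6)
t=8: X=(6), d=1 → -e1, X_9=(5)
t=9: X=(5), d=0 → +e1, X_10=(6)
t=10: X=(6), d=0 → +e1, X_11=(7)
t=11: X=(7), d=1 → -e1, X_12=(6)
t=12: X=(6), d=1 → -e1, X_13=(5)


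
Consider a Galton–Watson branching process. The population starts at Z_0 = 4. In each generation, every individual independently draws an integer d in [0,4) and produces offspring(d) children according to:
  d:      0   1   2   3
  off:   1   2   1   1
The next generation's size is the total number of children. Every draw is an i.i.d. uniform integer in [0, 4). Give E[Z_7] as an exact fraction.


Outcome values over d=0..3: [1, 2, 1, 1]
Σy = 5, Σy² = 7, M = 4
μ = 5/4 = 5/4,  σ² = 7/4 − (5/4)² = 3/16
E[Z_0] = 4
E[Z_1] = 5/4·E[Z_0] = 5
E[Z_2] = 5/4·E[Z_1] = 25/4
E[Z_3] = 5/4·E[Z_2] = 125/16
E[Z_4] = 5/4·E[Z_3] = 625/64
E[Z_5] = 5/4·E[Z_4] = 3125/256
E[Z_6] = 5/4·E[Z_5] = 15625/1024
E[Z_7] = 5/4·E[Z_6] = 78125/4096

78125/4096


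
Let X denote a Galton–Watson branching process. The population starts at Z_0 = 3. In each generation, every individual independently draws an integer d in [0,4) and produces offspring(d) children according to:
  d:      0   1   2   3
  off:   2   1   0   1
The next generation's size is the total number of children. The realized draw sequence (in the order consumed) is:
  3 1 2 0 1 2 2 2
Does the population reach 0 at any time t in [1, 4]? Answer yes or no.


gen 0: Z_0=3, draws=[3, 1, 2], offspring=[1, 1, 0], Z_1=2
gen 1: Z_1=2, draws=[0, 1], offspring=[2, 1], Z_2=3
gen 2: Z_2=3, draws=[2, 2, 2], offspring=[0, 0, 0], Z_3=0
gen 3: Z_3=0, draws=[], offspring=[], Z_4=0

yes


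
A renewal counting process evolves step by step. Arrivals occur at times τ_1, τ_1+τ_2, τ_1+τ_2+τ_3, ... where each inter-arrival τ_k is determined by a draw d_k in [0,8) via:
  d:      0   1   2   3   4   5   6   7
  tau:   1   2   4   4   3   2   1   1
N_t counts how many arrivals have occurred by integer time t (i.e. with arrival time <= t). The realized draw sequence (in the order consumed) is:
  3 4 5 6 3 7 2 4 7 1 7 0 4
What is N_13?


4

draw d_1=3: τ_1=4, arrival time A_1=4
draw d_2=4: τ_2=3, arrival time A_2=7
draw d_3=5: τ_3=2, arrival time A_3=9
draw d_4=6: τ_4=1, arrival time A_4=10
draw d_5=3: τ_5=4, arrival time A_5=14
draw d_6=7: τ_6=1, arrival time A_6=15
draw d_7=2: τ_7=4, arrival time A_7=19
draw d_8=4: τ_8=3, arrival time A_8=22
draw d_9=7: τ_9=1, arrival time A_9=23
draw d_10=1: τ_10=2, arrival time A_10=25
draw d_11=7: τ_11=1, arrival time A_11=26
draw d_12=0: τ_12=1, arrival time A_12=27
draw d_13=4: τ_13=3, arrival time A_13=30
N_t over t=0..13: 0:0 1:0 2:0 3:0 4:1 5:1 6:1 7:2 8:2 9:3 10:4 11:4 12:4 13:4


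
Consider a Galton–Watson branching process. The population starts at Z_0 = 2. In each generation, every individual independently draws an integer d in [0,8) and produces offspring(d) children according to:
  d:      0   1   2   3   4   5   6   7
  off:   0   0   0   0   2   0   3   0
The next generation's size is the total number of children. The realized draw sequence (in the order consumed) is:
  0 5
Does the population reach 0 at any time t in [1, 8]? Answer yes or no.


yes

gen 0: Z_0=2, draws=[0, 5], offspring=[0, 0], Z_1=0
gen 1: Z_1=0, draws=[], offspring=[], Z_2=0
gen 2: Z_2=0, draws=[], offspring=[], Z_3=0
gen 3: Z_3=0, draws=[], offspring=[], Z_4=0
gen 4: Z_4=0, draws=[], offspring=[], Z_5=0
gen 5: Z_5=0, draws=[], offspring=[], Z_6=0
gen 6: Z_6=0, draws=[], offspring=[], Z_7=0
gen 7: Z_7=0, draws=[], offspring=[], Z_8=0


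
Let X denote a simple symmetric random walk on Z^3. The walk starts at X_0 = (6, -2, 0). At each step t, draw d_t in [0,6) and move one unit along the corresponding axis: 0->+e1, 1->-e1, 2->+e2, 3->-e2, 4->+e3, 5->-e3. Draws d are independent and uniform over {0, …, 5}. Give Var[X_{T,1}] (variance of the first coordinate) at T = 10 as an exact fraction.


10/3

Outcome values over d=0..5: [1, -1, 0, 0, 0, 0]
Σy = 0, Σy² = 2, M = 6
μ = 0/6 = 0,  σ² = 2/6 − (0)² = 1/3
Independent increments: Var[X_10] = 10·σ² = 10·(1/3) = 10/3


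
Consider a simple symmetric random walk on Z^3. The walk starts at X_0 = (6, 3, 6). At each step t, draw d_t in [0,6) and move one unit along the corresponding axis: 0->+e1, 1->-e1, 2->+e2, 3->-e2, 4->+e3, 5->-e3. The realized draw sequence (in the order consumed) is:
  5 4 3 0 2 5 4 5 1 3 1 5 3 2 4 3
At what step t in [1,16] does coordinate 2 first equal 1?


13

t=0: X=(6, 3, 6), d=5 → -e3, X_1=(6, 3, 5)
t=1: X=(6, 3, 5), d=4 → +e3, X_2=(6, 3, 6)
t=2: X=(6, 3, 6), d=3 → -e2, X_3=(6, 2, 6)
t=3: X=(6, 2, 6), d=0 → +e1, X_4=(7, 2, 6)
t=4: X=(7, 2, 6), d=2 → +e2, X_5=(7, 3, 6)
t=5: X=(7, 3, 6), d=5 → -e3, X_6=(7, 3, 5)
t=6: X=(7, 3, 5), d=4 → +e3, X_7=(7, 3, 6)
t=7: X=(7, 3, 6), d=5 → -e3, X_8=(7, 3, 5)
t=8: X=(7, 3, 5), d=1 → -e1, X_9=(6, 3, 5)
t=9: X=(6, 3, 5), d=3 → -e2, X_10=(6, 2, 5)
t=10: X=(6, 2, 5), d=1 → -e1, X_11=(5, 2, 5)
t=11: X=(5, 2, 5), d=5 → -e3, X_12=(5, 2, 4)
t=12: X=(5, 2, 4), d=3 → -e2, X_13=(5, 1, 4)
t=13: X=(5, 1, 4), d=2 → +e2, X_14=(5, 2, 4)
t=14: X=(5, 2, 4), d=4 → +e3, X_15=(5, 2, 5)
t=15: X=(5, 2, 5), d=3 → -e2, X_16=(5, 1, 5)


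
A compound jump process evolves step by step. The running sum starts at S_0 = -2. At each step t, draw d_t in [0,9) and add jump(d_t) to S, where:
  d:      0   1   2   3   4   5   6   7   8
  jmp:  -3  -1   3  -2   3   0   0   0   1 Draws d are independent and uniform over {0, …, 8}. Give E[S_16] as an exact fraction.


-2/9

Outcome values over d=0..8: [-3, -1, 3, -2, 3, 0, 0, 0, 1]
Σy = 1, Σy² = 33, M = 9
μ = 1/9 = 1/9,  σ² = 33/9 − (1/9)² = 296/81
E[S_16] = -2 + 16·(1/9) = -2/9


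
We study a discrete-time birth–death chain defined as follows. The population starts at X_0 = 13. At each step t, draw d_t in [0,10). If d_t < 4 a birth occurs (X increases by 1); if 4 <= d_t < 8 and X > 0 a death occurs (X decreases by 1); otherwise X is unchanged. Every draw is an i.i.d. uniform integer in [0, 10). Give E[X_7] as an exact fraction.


13

X can drop by at most 1 per step and X_0 = 13 > T = 7, so X_t >= 13 − t >= 6 > 0 for every t <= 7: the floor at 0 (the 'and X > 0' condition) never binds. Hence X_7 = X_0 + Σ_{t<7} Y_t with i.i.d. increments Y_t = y(d_t) ∈ {+1, −1, 0}.
Outcome values over d=0..9: [1, 1, 1, 1, -1, -1, -1, -1, 0, 0]
Σy = 0, Σy² = 8, M = 10
μ = 0/10 = 0,  σ² = 8/10 − (0)² = 4/5
E[X_7] = 13 + 7·(0) = 13


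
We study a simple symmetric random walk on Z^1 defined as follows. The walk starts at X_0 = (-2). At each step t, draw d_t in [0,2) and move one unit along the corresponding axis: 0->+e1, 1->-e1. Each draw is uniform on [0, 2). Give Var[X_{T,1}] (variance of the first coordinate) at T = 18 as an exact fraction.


Outcome values over d=0..1: [1, -1]
Σy = 0, Σy² = 2, M = 2
μ = 0/2 = 0,  σ² = 2/2 − (0)² = 1
Independent increments: Var[X_18] = 18·σ² = 18·(1) = 18

18


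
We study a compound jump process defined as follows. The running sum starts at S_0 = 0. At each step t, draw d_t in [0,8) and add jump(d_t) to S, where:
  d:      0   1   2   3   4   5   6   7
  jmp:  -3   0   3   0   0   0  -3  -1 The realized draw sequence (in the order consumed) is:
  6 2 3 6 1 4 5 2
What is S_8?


t=0: S=0, d=6, jump=-3, S_1=-3
t=1: S=-3, d=2, jump=3, S_2=0
t=2: S=0, d=3, jump=0, S_3=0
t=3: S=0, d=6, jump=-3, S_4=-3
t=4: S=-3, d=1, jump=0, S_5=-3
t=5: S=-3, d=4, jump=0, S_6=-3
t=6: S=-3, d=5, jump=0, S_7=-3
t=7: S=-3, d=2, jump=3, S_8=0

0


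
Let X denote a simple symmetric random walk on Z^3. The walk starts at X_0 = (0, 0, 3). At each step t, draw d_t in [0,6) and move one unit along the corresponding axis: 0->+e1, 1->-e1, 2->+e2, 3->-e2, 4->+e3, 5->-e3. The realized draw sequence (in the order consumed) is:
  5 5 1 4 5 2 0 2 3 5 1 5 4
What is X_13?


t=0: X=(0, 0, 3), d=5 → -e3, X_1=(0, 0, 2)
t=1: X=(0, 0, 2), d=5 → -e3, X_2=(0, 0, 1)
t=2: X=(0, 0, 1), d=1 → -e1, X_3=(-1, 0, 1)
t=3: X=(-1, 0, 1), d=4 → +e3, X_4=(-1, 0, 2)
t=4: X=(-1, 0, 2), d=5 → -e3, X_5=(-1, 0, 1)
t=5: X=(-1, 0, 1), d=2 → +e2, X_6=(-1, 1, 1)
t=6: X=(-1, 1, 1), d=0 → +e1, X_7=(0, 1, 1)
t=7: X=(0, 1, 1), d=2 → +e2, X_8=(0, 2, 1)
t=8: X=(0, 2, 1), d=3 → -e2, X_9=(0, 1, 1)
t=9: X=(0, 1, 1), d=5 → -e3, X_10=(0, 1, 0)
t=10: X=(0, 1, 0), d=1 → -e1, X_11=(-1, 1, 0)
t=11: X=(-1, 1, 0), d=5 → -e3, X_12=(-1, 1, -1)
t=12: X=(-1, 1, -1), d=4 → +e3, X_13=(-1, 1, 0)

(-1, 1, 0)


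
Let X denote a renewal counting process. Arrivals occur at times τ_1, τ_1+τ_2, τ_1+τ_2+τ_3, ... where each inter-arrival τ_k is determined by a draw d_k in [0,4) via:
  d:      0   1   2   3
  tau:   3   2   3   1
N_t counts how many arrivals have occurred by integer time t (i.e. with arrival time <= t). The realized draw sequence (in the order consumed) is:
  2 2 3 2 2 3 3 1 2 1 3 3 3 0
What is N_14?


6

draw d_1=2: τ_1=3, arrival time A_1=3
draw d_2=2: τ_2=3, arrival time A_2=6
draw d_3=3: τ_3=1, arrival time A_3=7
draw d_4=2: τ_4=3, arrival time A_4=10
draw d_5=2: τ_5=3, arrival time A_5=13
draw d_6=3: τ_6=1, arrival time A_6=14
draw d_7=3: τ_7=1, arrival time A_7=15
draw d_8=1: τ_8=2, arrival time A_8=17
draw d_9=2: τ_9=3, arrival time A_9=20
draw d_10=1: τ_10=2, arrival time A_10=22
draw d_11=3: τ_11=1, arrival time A_11=23
draw d_12=3: τ_12=1, arrival time A_12=24
draw d_13=3: τ_13=1, arrival time A_13=25
draw d_14=0: τ_14=3, arrival time A_14=28
N_t over t=0..14: 0:0 1:0 2:0 3:1 4:1 5:1 6:2 7:3 8:3 9:3 10:4 11:4 12:4 13:5 14:6


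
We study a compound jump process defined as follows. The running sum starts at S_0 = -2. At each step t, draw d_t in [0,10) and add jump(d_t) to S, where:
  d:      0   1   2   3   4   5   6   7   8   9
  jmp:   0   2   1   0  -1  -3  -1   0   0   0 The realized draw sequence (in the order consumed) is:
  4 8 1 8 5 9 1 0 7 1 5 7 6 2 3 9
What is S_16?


t=0: S=-2, d=4, jump=-1, S_1=-3
t=1: S=-3, d=8, jump=0, S_2=-3
t=2: S=-3, d=1, jump=2, S_3=-1
t=3: S=-1, d=8, jump=0, S_4=-1
t=4: S=-1, d=5, jump=-3, S_5=-4
t=5: S=-4, d=9, jump=0, S_6=-4
t=6: S=-4, d=1, jump=2, S_7=-2
t=7: S=-2, d=0, jump=0, S_8=-2
t=8: S=-2, d=7, jump=0, S_9=-2
t=9: S=-2, d=1, jump=2, S_10=0
t=10: S=0, d=5, jump=-3, S_11=-3
t=11: S=-3, d=7, jump=0, S_12=-3
t=12: S=-3, d=6, jump=-1, S_13=-4
t=13: S=-4, d=2, jump=1, S_14=-3
t=14: S=-3, d=3, jump=0, S_15=-3
t=15: S=-3, d=9, jump=0, S_16=-3

-3


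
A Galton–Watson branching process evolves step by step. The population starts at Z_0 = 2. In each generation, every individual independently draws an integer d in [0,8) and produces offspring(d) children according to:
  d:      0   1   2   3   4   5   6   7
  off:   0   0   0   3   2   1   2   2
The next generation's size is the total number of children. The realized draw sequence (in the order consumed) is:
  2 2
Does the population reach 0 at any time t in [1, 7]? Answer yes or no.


yes

gen 0: Z_0=2, draws=[2, 2], offspring=[0, 0], Z_1=0
gen 1: Z_1=0, draws=[], offspring=[], Z_2=0
gen 2: Z_2=0, draws=[], offspring=[], Z_3=0
gen 3: Z_3=0, draws=[], offspring=[], Z_4=0
gen 4: Z_4=0, draws=[], offspring=[], Z_5=0
gen 5: Z_5=0, draws=[], offspring=[], Z_6=0
gen 6: Z_6=0, draws=[], offspring=[], Z_7=0


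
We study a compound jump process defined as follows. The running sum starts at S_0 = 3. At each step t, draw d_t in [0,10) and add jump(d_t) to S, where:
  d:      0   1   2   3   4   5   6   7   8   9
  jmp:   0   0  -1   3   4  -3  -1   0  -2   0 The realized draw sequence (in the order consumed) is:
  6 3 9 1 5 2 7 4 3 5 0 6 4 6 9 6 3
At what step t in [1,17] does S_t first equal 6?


t=0: S=3, d=6, jump=-1, S_1=2
t=1: S=2, d=3, jump=3, S_2=5
t=2: S=5, d=9, jump=0, S_3=5
t=3: S=5, d=1, jump=0, S_4=5
t=4: S=5, d=5, jump=-3, S_5=2
t=5: S=2, d=2, jump=-1, S_6=1
t=6: S=1, d=7, jump=0, S_7=1
t=7: S=1, d=4, jump=4, S_8=5
t=8: S=5, d=3, jump=3, S_9=8
t=9: S=8, d=5, jump=-3, S_10=5
t=10: S=5, d=0, jump=0, S_11=5
t=11: S=5, d=6, jump=-1, S_12=4
t=12: S=4, d=4, jump=4, S_13=8
t=13: S=8, d=6, jump=-1, S_14=7
t=14: S=7, d=9, jump=0, S_15=7
t=15: S=7, d=6, jump=-1, S_16=6
t=16: S=6, d=3, jump=3, S_17=9

16


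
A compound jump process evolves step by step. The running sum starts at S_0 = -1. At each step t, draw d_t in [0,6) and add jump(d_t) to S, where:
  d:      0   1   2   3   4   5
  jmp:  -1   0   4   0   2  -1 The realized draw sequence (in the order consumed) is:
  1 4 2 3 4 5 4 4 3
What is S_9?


t=0: S=-1, d=1, jump=0, S_1=-1
t=1: S=-1, d=4, jump=2, S_2=1
t=2: S=1, d=2, jump=4, S_3=5
t=3: S=5, d=3, jump=0, S_4=5
t=4: S=5, d=4, jump=2, S_5=7
t=5: S=7, d=5, jump=-1, S_6=6
t=6: S=6, d=4, jump=2, S_7=8
t=7: S=8, d=4, jump=2, S_8=10
t=8: S=10, d=3, jump=0, S_9=10

10


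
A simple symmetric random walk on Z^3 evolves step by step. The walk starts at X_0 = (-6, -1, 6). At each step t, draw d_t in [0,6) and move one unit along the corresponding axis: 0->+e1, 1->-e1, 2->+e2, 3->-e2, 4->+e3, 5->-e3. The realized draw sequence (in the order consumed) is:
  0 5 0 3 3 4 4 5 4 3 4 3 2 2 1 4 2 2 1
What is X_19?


t=0: X=(-6, -1, 6), d=0 → +e1, X_1=(-5, -1, 6)
t=1: X=(-5, -1, 6), d=5 → -e3, X_2=(-5, -1, 5)
t=2: X=(-5, -1, 5), d=0 → +e1, X_3=(-4, -1, 5)
t=3: X=(-4, -1, 5), d=3 → -e2, X_4=(-4, -2, 5)
t=4: X=(-4, -2, 5), d=3 → -e2, X_5=(-4, -3, 5)
t=5: X=(-4, -3, 5), d=4 → +e3, X_6=(-4, -3, 6)
t=6: X=(-4, -3, 6), d=4 → +e3, X_7=(-4, -3, 7)
t=7: X=(-4, -3, 7), d=5 → -e3, X_8=(-4, -3, 6)
t=8: X=(-4, -3, 6), d=4 → +e3, X_9=(-4, -3, 7)
t=9: X=(-4, -3, 7), d=3 → -e2, X_10=(-4, -4, 7)
t=10: X=(-4, -4, 7), d=4 → +e3, X_11=(-4, -4, 8)
t=11: X=(-4, -4, 8), d=3 → -e2, X_12=(-4, -5, 8)
t=12: X=(-4, -5, 8), d=2 → +e2, X_13=(-4, -4, 8)
t=13: X=(-4, -4, 8), d=2 → +e2, X_14=(-4, -3, 8)
t=14: X=(-4, -3, 8), d=1 → -e1, X_15=(-5, -3, 8)
t=15: X=(-5, -3, 8), d=4 → +e3, X_16=(-5, -3, 9)
t=16: X=(-5, -3, 9), d=2 → +e2, X_17=(-5, -2, 9)
t=17: X=(-5, -2, 9), d=2 → +e2, X_18=(-5, -1, 9)
t=18: X=(-5, -1, 9), d=1 → -e1, X_19=(-6, -1, 9)

(-6, -1, 9)


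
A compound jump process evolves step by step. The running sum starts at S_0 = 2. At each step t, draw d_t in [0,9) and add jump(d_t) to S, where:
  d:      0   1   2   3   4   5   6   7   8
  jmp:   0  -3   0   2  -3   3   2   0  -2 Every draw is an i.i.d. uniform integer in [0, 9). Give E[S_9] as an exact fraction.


1

Outcome values over d=0..8: [0, -3, 0, 2, -3, 3, 2, 0, -2]
Σy = -1, Σy² = 39, M = 9
μ = -1/9 = -1/9,  σ² = 39/9 − (-1/9)² = 350/81
E[S_9] = 2 + 9·(-1/9) = 1


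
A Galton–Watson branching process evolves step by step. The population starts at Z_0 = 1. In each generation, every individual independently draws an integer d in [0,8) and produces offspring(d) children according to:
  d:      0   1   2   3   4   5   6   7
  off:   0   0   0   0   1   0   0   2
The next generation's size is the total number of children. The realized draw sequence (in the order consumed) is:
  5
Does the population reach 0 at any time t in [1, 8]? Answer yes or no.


yes

gen 0: Z_0=1, draws=[5], offspring=[0], Z_1=0
gen 1: Z_1=0, draws=[], offspring=[], Z_2=0
gen 2: Z_2=0, draws=[], offspring=[], Z_3=0
gen 3: Z_3=0, draws=[], offspring=[], Z_4=0
gen 4: Z_4=0, draws=[], offspring=[], Z_5=0
gen 5: Z_5=0, draws=[], offspring=[], Z_6=0
gen 6: Z_6=0, draws=[], offspring=[], Z_7=0
gen 7: Z_7=0, draws=[], offspring=[], Z_8=0


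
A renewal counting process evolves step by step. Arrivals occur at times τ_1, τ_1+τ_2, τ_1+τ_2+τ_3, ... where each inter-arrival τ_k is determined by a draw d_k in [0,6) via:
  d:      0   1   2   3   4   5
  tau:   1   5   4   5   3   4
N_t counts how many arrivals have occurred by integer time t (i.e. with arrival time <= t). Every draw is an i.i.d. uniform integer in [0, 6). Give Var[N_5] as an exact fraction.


Inter-arrival values over d=0..5: [1, 5, 4, 5, 3, 4]
Each d has probability 1/6, so the pmf of τ is: f(1) = 1/6, f(3) = 1/6, f(4) = 1/3, f(5) = 1/3
Let p_n(j) = P(N_n = j), with p_0 = [1]. Condition on τ_1: p_n(0) = P(τ > n), and for j >= 1, p_n(j) = Σ_{k<=n} f(k)·p_{n−k}(j−1)
p_1 = [5/6, 1/6]  (j = 0..1)
p_2 = [5/6, 5/36, 1/36]  (j = 0..2)
p_3 = [2/3, 11/36, 5/216, 1/216]  (j = 0..3)
p_4 = [1/3, 7/12, 17/216, 5/1296, 1/1296]  (j = 0..4)
p_5 = [0, 29/36, 19/108, 23/1296, 5/7776, 1/7776]  (j = 0..5)
E[N_5] = Σ j·p_5(j) = 9439/7776;  E[N_5²] = Σ j²·p_5(j) = 4361/2592
Var[N_5] = 4361/2592 − (9439/7776)² = 12638687/60466176

12638687/60466176


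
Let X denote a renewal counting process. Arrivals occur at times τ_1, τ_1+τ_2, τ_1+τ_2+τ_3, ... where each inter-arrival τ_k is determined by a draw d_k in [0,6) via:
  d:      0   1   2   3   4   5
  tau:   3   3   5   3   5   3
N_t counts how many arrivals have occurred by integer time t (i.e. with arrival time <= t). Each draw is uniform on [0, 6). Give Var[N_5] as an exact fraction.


Inter-arrival values over d=0..5: [3, 3, 5, 3, 5, 3]
Each d has probability 1/6, so the pmf of τ is: f(3) = 2/3, f(5) = 1/3
Let p_n(j) = P(N_n = j), with p_0 = [1]. Condition on τ_1: p_n(0) = P(τ > n), and for j >= 1, p_n(j) = Σ_{k<=n} f(k)·p_{n−k}(j−1)
p_1 = [1]  (j = 0)
p_2 = [1]  (j = 0)
p_3 = [1/3, 2/3]  (j = 0..1)
p_4 = [1/3, 2/3]  (j = 0..1)
p_5 = [0, 1]  (j = 0..1)
E[N_5] = Σ j·p_5(j) = 1;  E[N_5²] = Σ j²·p_5(j) = 1
Var[N_5] = 1 − (1)² = 0

0


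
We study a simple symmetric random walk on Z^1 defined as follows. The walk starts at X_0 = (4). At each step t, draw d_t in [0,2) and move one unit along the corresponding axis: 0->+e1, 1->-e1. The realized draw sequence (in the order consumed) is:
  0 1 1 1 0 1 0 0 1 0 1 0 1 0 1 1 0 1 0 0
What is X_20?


t=0: X=(4), d=0 → +e1, X_1=(5)
t=1: X=(5), d=1 → -e1, X_2=(4)
t=2: X=(4), d=1 → -e1, X_3=(3)
t=3: X=(3), d=1 → -e1, X_4=(2)
t=4: X=(2), d=0 → +e1, X_5=(3)
t=5: X=(3), d=1 → -e1, X_6=(2)
t=6: X=(2), d=0 → +e1, X_7=(3)
t=7: X=(3), d=0 → +e1, X_8=(4)
t=8: X=(4), d=1 → -e1, X_9=(3)
t=9: X=(3), d=0 → +e1, X_10=(4)
t=10: X=(4), d=1 → -e1, X_11=(3)
t=11: X=(3), d=0 → +e1, X_12=(4)
t=12: X=(4), d=1 → -e1, X_13=(3)
t=13: X=(3), d=0 → +e1, X_14=(4)
t=14: X=(4), d=1 → -e1, X_15=(3)
t=15: X=(3), d=1 → -e1, X_16=(2)
t=16: X=(2), d=0 → +e1, X_17=(3)
t=17: X=(3), d=1 → -e1, X_18=(2)
t=18: X=(2), d=0 → +e1, X_19=(3)
t=19: X=(3), d=0 → +e1, X_20=(4)

(4)


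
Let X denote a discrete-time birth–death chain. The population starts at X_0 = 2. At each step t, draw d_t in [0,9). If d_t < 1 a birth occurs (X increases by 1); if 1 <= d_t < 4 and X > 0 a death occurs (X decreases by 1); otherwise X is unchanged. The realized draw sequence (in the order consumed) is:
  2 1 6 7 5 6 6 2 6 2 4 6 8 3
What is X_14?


0

t=0: X=2, d=2 → death, X_1=1
t=1: X=1, d=1 → death, X_2=0
t=2: X=0, d=6 → hold, X_3=0
t=3: X=0, d=7 → hold, X_4=0
t=4: X=0, d=5 → hold, X_5=0
t=5: X=0, d=6 → hold, X_6=0
t=6: X=0, d=6 → hold, X_7=0
t=7: X=0, d=2 → hold, X_8=0
t=8: X=0, d=6 → hold, X_9=0
t=9: X=0, d=2 → hold, X_10=0
t=10: X=0, d=4 → hold, X_11=0
t=11: X=0, d=6 → hold, X_12=0
t=12: X=0, d=8 → hold, X_13=0
t=13: X=0, d=3 → hold, X_14=0


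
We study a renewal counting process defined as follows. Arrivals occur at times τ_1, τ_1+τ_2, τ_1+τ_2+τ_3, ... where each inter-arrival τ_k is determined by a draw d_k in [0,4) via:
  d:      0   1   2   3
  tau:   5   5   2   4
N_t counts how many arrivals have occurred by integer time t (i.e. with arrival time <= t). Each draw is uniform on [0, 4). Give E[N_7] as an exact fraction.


93/64

Inter-arrival values over d=0..3: [5, 5, 2, 4]
Each d has probability 1/4, so the pmf of τ is: f(2) = 1/4, f(4) = 1/4, f(5) = 1/2
Renewal equation for m(n) = E[N_n]: condition on τ_1 = k (if k <= n, one arrival plus a fresh copy on the remaining n−k steps): m(n) = F(n) + Σ_{k<=n} f(k)·m(n−k), where F(n) = P(τ <= n) and m(0) = 0
m(1) = F(1) = 0
m(2) = F(2) = 1/4
m(3) = F(3) = 1/4
m(4) = F(4) + f(2)·m(2) = 1/2 + 1/4·1/4 = 9/16
m(5) = F(5) + f(2)·m(3) = 1 + 1/4·1/4 = 17/16
m(6) = F(6) + f(2)·m(4) + f(4)·m(2) = 1 + 1/4·9/16 + 1/4·1/4 = 77/64
m(7) = F(7) + f(2)·m(5) + f(4)·m(3) + f(5)·m(2) = 1 + 1/4·17/16 + 1/4·1/4 + 1/2·1/4 = 93/64
E[N_7] = m(7) = 93/64


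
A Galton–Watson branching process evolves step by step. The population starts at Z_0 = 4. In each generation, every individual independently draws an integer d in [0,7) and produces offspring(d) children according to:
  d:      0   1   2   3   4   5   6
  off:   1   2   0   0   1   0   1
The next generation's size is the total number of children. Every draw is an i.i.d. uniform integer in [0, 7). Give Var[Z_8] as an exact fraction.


20153160000000/33232930569601

Outcome values over d=0..6: [1, 2, 0, 0, 1, 0, 1]
Σy = 5, Σy² = 7, M = 7
μ = 5/7 = 5/7,  σ² = 7/7 − (5/7)² = 24/49
V_0 = 0, E_0 = 4
V_1 = 24/49·E_0 + (5/7)²·V_0 = 96/49;  E_1 = 20/7
V_2 = 24/49·E_1 + (5/7)²·V_1 = 5760/2401;  E_2 = 100/49
V_3 = 24/49·E_2 + (5/7)²·V_2 = 261600/117649;  E_3 = 500/343
V_4 = 24/49·E_3 + (5/7)²·V_3 = 10656000/5764801;  E_4 = 2500/2401
V_5 = 24/49·E_4 + (5/7)²·V_4 = 410460000/282475249;  E_5 = 12500/16807
V_6 = 24/49·E_5 + (5/7)²·V_5 = 15303600000/13841287201;  E_6 = 62500/117649
V_7 = 24/49·E_6 + (5/7)²·V_6 = 559063500000/678223072849;  E_7 = 312500/823543
V_8 = 24/49·E_7 + (5/7)²·V_7 = 20153160000000/33232930569601;  E_8 = 1562500/5764801


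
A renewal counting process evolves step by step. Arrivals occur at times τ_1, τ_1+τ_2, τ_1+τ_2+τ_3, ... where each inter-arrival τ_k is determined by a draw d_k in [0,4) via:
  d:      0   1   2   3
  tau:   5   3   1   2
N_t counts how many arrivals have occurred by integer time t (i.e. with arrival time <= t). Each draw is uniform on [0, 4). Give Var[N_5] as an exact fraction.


Inter-arrival values over d=0..3: [5, 3, 1, 2]
Each d has probability 1/4, so the pmf of τ is: f(1) = 1/4, f(2) = 1/4, f(3) = 1/4, f(5) = 1/4
Let p_n(j) = P(N_n = j), with p_0 = [1]. Condition on τ_1: p_n(0) = P(τ > n), and for j >= 1, p_n(j) = Σ_{k<=n} f(k)·p_{n−k}(j−1)
p_1 = [3/4, 1/4]  (j = 0..1)
p_2 = [1/2, 7/16, 1/16]  (j = 0..2)
p_3 = [1/4, 9/16, 11/64, 1/64]  (j = 0..3)
p_4 = [1/4, 3/8, 5/16, 15/256, 1/256]  (j = 0..4)
p_5 = [0, 1/2, 11/32, 35/256, 19/1024, 1/1024]  (j = 0..5)
E[N_5] = Σ j·p_5(j) = 1717/1024;  E[N_5²] = Σ j²·p_5(j) = 3509/1024
Var[N_5] = 3509/1024 − (1717/1024)² = 645127/1048576

645127/1048576


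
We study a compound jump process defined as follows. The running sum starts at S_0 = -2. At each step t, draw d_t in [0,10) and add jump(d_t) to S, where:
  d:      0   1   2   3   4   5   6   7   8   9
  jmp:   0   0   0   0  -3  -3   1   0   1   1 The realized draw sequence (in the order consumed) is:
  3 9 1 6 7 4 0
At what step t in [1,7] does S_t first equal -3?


t=0: S=-2, d=3, jump=0, S_1=-2
t=1: S=-2, d=9, jump=1, S_2=-1
t=2: S=-1, d=1, jump=0, S_3=-1
t=3: S=-1, d=6, jump=1, S_4=0
t=4: S=0, d=7, jump=0, S_5=0
t=5: S=0, d=4, jump=-3, S_6=-3
t=6: S=-3, d=0, jump=0, S_7=-3

6


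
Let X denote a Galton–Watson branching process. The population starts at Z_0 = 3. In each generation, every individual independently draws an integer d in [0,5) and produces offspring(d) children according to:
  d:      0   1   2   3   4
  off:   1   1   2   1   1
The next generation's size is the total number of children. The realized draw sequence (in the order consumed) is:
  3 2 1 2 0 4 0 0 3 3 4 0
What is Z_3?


gen 0: Z_0=3, draws=[3, 2, 1], offspring=[1, 2, 1], Z_1=4
gen 1: Z_1=4, draws=[2, 0, 4, 0], offspring=[2, 1, 1, 1], Z_2=5
gen 2: Z_2=5, draws=[0, 3, 3, 4, 0], offspring=[1, 1, 1, 1, 1], Z_3=5

5


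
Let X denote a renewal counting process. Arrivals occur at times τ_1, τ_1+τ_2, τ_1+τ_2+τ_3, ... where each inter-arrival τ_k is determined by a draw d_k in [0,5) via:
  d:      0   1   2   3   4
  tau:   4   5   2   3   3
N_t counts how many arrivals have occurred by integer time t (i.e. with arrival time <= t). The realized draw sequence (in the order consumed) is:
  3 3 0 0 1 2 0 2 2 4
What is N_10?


3

draw d_1=3: τ_1=3, arrival time A_1=3
draw d_2=3: τ_2=3, arrival time A_2=6
draw d_3=0: τ_3=4, arrival time A_3=10
draw d_4=0: τ_4=4, arrival time A_4=14
draw d_5=1: τ_5=5, arrival time A_5=19
draw d_6=2: τ_6=2, arrival time A_6=21
draw d_7=0: τ_7=4, arrival time A_7=25
draw d_8=2: τ_8=2, arrival time A_8=27
draw d_9=2: τ_9=2, arrival time A_9=29
draw d_10=4: τ_10=3, arrival time A_10=32
N_t over t=0..10: 0:0 1:0 2:0 3:1 4:1 5:1 6:2 7:2 8:2 9:2 10:3


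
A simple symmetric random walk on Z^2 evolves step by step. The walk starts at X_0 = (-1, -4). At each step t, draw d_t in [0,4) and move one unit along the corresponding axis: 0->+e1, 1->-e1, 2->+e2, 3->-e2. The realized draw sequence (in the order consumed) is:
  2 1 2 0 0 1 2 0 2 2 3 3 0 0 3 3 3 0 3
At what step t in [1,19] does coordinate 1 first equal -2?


t=0: X=(-1, -4), d=2 → +e2, X_1=(-1, -3)
t=1: X=(-1, -3), d=1 → -e1, X_2=(-2, -3)
t=2: X=(-2, -3), d=2 → +e2, X_3=(-2, -2)
t=3: X=(-2, -2), d=0 → +e1, X_4=(-1, -2)
t=4: X=(-1, -2), d=0 → +e1, X_5=(0, -2)
t=5: X=(0, -2), d=1 → -e1, X_6=(-1, -2)
t=6: X=(-1, -2), d=2 → +e2, X_7=(-1, -1)
t=7: X=(-1, -1), d=0 → +e1, X_8=(0, -1)
t=8: X=(0, -1), d=2 → +e2, X_9=(0, 0)
t=9: X=(0, 0), d=2 → +e2, X_10=(0, 1)
t=10: X=(0, 1), d=3 → -e2, X_11=(0, 0)
t=11: X=(0, 0), d=3 → -e2, X_12=(0, -1)
t=12: X=(0, -1), d=0 → +e1, X_13=(1, -1)
t=13: X=(1, -1), d=0 → +e1, X_14=(2, -1)
t=14: X=(2, -1), d=3 → -e2, X_15=(2, -2)
t=15: X=(2, -2), d=3 → -e2, X_16=(2, -3)
t=16: X=(2, -3), d=3 → -e2, X_17=(2, -4)
t=17: X=(2, -4), d=0 → +e1, X_18=(3, -4)
t=18: X=(3, -4), d=3 → -e2, X_19=(3, -5)

2


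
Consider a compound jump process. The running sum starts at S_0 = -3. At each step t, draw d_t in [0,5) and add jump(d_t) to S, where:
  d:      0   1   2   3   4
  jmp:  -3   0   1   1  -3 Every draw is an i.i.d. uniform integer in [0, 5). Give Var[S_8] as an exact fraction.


672/25

Outcome values over d=0..4: [-3, 0, 1, 1, -3]
Σy = -4, Σy² = 20, M = 5
μ = -4/5 = -4/5,  σ² = 20/5 − (-4/5)² = 84/25
Independent increments: Var[S_8] = 8·σ² = 8·(84/25) = 672/25


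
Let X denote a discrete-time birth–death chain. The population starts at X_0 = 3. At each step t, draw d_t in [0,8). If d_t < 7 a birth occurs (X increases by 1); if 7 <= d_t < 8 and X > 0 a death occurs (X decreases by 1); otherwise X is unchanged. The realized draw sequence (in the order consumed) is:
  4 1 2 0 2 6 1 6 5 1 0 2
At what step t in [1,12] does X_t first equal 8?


5

t=0: X=3, d=4 → birth, X_1=4
t=1: X=4, d=1 → birth, X_2=5
t=2: X=5, d=2 → birth, X_3=6
t=3: X=6, d=0 → birth, X_4=7
t=4: X=7, d=2 → birth, X_5=8
t=5: X=8, d=6 → birth, X_6=9
t=6: X=9, d=1 → birth, X_7=10
t=7: X=10, d=6 → birth, X_8=11
t=8: X=11, d=5 → birth, X_9=12
t=9: X=12, d=1 → birth, X_10=13
t=10: X=13, d=0 → birth, X_11=14
t=11: X=14, d=2 → birth, X_12=15


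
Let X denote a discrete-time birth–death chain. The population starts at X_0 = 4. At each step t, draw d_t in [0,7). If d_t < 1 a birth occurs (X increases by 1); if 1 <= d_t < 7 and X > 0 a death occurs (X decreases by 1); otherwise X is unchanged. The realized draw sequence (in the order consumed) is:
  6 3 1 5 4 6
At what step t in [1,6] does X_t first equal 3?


t=0: X=4, d=6 → death, X_1=3
t=1: X=3, d=3 → death, X_2=2
t=2: X=2, d=1 → death, X_3=1
t=3: X=1, d=5 → death, X_4=0
t=4: X=0, d=4 → hold, X_5=0
t=5: X=0, d=6 → hold, X_6=0

1


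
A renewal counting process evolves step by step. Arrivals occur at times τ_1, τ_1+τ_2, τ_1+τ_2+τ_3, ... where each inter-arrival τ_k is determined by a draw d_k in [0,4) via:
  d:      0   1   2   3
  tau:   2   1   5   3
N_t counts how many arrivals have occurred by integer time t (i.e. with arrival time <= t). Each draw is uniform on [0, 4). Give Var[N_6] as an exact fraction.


Inter-arrival values over d=0..3: [2, 1, 5, 3]
Each d has probability 1/4, so the pmf of τ is: f(1) = 1/4, f(2) = 1/4, f(3) = 1/4, f(5) = 1/4
Let p_n(j) = P(N_n = j), with p_0 = [1]. Condition on τ_1: p_n(0) = P(τ > n), and for j >= 1, p_n(j) = Σ_{k<=n} f(k)·p_{n−k}(j−1)
p_1 = [3/4, 1/4]  (j = 0..1)
p_2 = [1/2, 7/16, 1/16]  (j = 0..2)
p_3 = [1/4, 9/16, 11/64, 1/64]  (j = 0..3)
p_4 = [1/4, 3/8, 5/16, 15/256, 1/256]  (j = 0..4)
p_5 = [0, 1/2, 11/32, 35/256, 19/1024, 1/1024]  (j = 0..5)
p_6 = [0, 5/16, 27/64, 53/256, 27/512, 23/4096, 1/4096]  (j = 0..6)
E[N_6] = Σ j·p_6(j) = 8265/4096;  E[N_6²] = Σ j²·p_6(j) = 19891/4096
Var[N_6] = 19891/4096 − (8265/4096)² = 13163311/16777216

13163311/16777216


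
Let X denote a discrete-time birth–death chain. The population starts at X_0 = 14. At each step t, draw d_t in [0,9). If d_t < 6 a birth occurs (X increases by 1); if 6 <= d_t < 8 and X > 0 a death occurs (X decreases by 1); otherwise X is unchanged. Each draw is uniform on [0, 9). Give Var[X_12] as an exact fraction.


X can drop by at most 1 per step and X_0 = 14 > T = 12, so X_t >= 14 − t >= 2 > 0 for every t <= 12: the floor at 0 (the 'and X > 0' condition) never binds. Hence X_12 = X_0 + Σ_{t<12} Y_t with i.i.d. increments Y_t = y(d_t) ∈ {+1, −1, 0}.
Outcome values over d=0..8: [1, 1, 1, 1, 1, 1, -1, -1, 0]
Σy = 4, Σy² = 8, M = 9
μ = 4/9 = 4/9,  σ² = 8/9 − (4/9)² = 56/81
Independent increments: Var[X_12] = 12·σ² = 12·(56/81) = 224/27

224/27


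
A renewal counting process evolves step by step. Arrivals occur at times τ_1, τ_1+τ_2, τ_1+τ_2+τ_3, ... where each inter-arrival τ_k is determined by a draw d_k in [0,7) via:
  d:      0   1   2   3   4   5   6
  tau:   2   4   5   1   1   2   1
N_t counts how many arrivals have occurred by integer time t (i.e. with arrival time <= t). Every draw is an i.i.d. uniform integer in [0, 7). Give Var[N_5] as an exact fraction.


Inter-arrival values over d=0..6: [2, 4, 5, 1, 1, 2, 1]
Each d has probability 1/7, so the pmf of τ is: f(1) = 3/7, f(2) = 2/7, f(4) = 1/7, f(5) = 1/7
Let p_n(j) = P(N_n = j), with p_0 = [1]. Condition on τ_1: p_n(0) = P(τ > n), and for j >= 1, p_n(j) = Σ_{k<=n} f(k)·p_{n−k}(j−1)
p_1 = [4/7, 3/7]  (j = 0..1)
p_2 = [2/7, 26/49, 9/49]  (j = 0..2)
p_3 = [2/7, 2/7, 120/343, 27/343]  (j = 0..3)
p_4 = [1/7, 17/49, 94/343, 486/2401, 81/2401]  (j = 0..4)
p_5 = [0, 18/49, 100/343, 522/2401, 1836/16807, 243/16807]  (j = 0..5)
E[N_5] = Σ j·p_5(j) = 35495/16807;  E[N_5²] = Σ j²·p_5(j) = 94111/16807
Var[N_5] = 94111/16807 − (35495/16807)² = 321828552/282475249

321828552/282475249


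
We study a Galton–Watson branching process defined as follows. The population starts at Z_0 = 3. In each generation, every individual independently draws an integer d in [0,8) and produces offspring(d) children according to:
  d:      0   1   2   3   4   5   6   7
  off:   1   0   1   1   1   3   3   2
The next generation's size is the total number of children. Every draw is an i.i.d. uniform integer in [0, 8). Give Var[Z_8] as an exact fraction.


41367105/16384

Outcome values over d=0..7: [1, 0, 1, 1, 1, 3, 3, 2]
Σy = 12, Σy² = 26, M = 8
μ = 12/8 = 3/2,  σ² = 26/8 − (3/2)² = 1
V_0 = 0, E_0 = 3
V_1 = 1·E_0 + (3/2)²·V_0 = 3;  E_1 = 9/2
V_2 = 1·E_1 + (3/2)²·V_1 = 45/4;  E_2 = 27/4
V_3 = 1·E_2 + (3/2)²·V_2 = 513/16;  E_3 = 81/8
V_4 = 1·E_3 + (3/2)²·V_3 = 5265/64;  E_4 = 243/16
V_5 = 1·E_4 + (3/2)²·V_4 = 51273/256;  E_5 = 729/32
V_6 = 1·E_5 + (3/2)²·V_5 = 484785/1024;  E_6 = 2187/64
V_7 = 1·E_6 + (3/2)²·V_6 = 4503033/4096;  E_7 = 6561/128
V_8 = 1·E_7 + (3/2)²·V_7 = 41367105/16384;  E_8 = 19683/256


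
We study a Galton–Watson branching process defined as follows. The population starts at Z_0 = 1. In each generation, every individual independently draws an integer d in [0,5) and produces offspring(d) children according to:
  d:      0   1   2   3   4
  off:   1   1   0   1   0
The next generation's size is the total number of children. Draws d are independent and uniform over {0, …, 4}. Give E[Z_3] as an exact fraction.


27/125

Outcome values over d=0..4: [1, 1, 0, 1, 0]
Σy = 3, Σy² = 3, M = 5
μ = 3/5 = 3/5,  σ² = 3/5 − (3/5)² = 6/25
E[Z_0] = 1
E[Z_1] = 3/5·E[Z_0] = 3/5
E[Z_2] = 3/5·E[Z_1] = 9/25
E[Z_3] = 3/5·E[Z_2] = 27/125


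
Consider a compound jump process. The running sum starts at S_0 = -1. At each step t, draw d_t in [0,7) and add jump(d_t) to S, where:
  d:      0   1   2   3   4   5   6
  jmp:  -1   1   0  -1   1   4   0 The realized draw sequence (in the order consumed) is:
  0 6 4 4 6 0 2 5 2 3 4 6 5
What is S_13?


t=0: S=-1, d=0, jump=-1, S_1=-2
t=1: S=-2, d=6, jump=0, S_2=-2
t=2: S=-2, d=4, jump=1, S_3=-1
t=3: S=-1, d=4, jump=1, S_4=0
t=4: S=0, d=6, jump=0, S_5=0
t=5: S=0, d=0, jump=-1, S_6=-1
t=6: S=-1, d=2, jump=0, S_7=-1
t=7: S=-1, d=5, jump=4, S_8=3
t=8: S=3, d=2, jump=0, S_9=3
t=9: S=3, d=3, jump=-1, S_10=2
t=10: S=2, d=4, jump=1, S_11=3
t=11: S=3, d=6, jump=0, S_12=3
t=12: S=3, d=5, jump=4, S_13=7

7


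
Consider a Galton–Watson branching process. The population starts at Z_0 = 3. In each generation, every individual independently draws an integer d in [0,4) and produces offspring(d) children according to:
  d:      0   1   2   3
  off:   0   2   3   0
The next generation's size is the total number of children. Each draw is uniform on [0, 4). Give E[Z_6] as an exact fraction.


46875/4096

Outcome values over d=0..3: [0, 2, 3, 0]
Σy = 5, Σy² = 13, M = 4
μ = 5/4 = 5/4,  σ² = 13/4 − (5/4)² = 27/16
E[Z_0] = 3
E[Z_1] = 5/4·E[Z_0] = 15/4
E[Z_2] = 5/4·E[Z_1] = 75/16
E[Z_3] = 5/4·E[Z_2] = 375/64
E[Z_4] = 5/4·E[Z_3] = 1875/256
E[Z_5] = 5/4·E[Z_4] = 9375/1024
E[Z_6] = 5/4·E[Z_5] = 46875/4096


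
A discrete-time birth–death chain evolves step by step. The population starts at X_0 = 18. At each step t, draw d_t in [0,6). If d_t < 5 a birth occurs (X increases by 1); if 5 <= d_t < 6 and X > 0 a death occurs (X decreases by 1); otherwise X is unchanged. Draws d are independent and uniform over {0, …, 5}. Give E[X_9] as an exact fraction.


24

X can drop by at most 1 per step and X_0 = 18 > T = 9, so X_t >= 18 − t >= 9 > 0 for every t <= 9: the floor at 0 (the 'and X > 0' condition) never binds. Hence X_9 = X_0 + Σ_{t<9} Y_t with i.i.d. increments Y_t = y(d_t) ∈ {+1, −1, 0}.
Outcome values over d=0..5: [1, 1, 1, 1, 1, -1]
Σy = 4, Σy² = 6, M = 6
μ = 4/6 = 2/3,  σ² = 6/6 − (2/3)² = 5/9
E[X_9] = 18 + 9·(2/3) = 24


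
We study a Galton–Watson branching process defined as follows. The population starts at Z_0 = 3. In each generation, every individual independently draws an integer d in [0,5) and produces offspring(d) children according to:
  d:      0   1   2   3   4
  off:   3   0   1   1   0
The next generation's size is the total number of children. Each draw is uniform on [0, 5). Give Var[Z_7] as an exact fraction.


Outcome values over d=0..4: [3, 0, 1, 1, 0]
Σy = 5, Σy² = 11, M = 5
μ = 5/5 = 1,  σ² = 11/5 − (1)² = 6/5
V_0 = 0, E_0 = 3
V_1 = 6/5·E_0 + (1)²·V_0 = 18/5;  E_1 = 3
V_2 = 6/5·E_1 + (1)²·V_1 = 36/5;  E_2 = 3
V_3 = 6/5·E_2 + (1)²·V_2 = 54/5;  E_3 = 3
V_4 = 6/5·E_3 + (1)²·V_3 = 72/5;  E_4 = 3
V_5 = 6/5·E_4 + (1)²·V_4 = 18;  E_5 = 3
V_6 = 6/5·E_5 + (1)²·V_5 = 108/5;  E_6 = 3
V_7 = 6/5·E_6 + (1)²·V_6 = 126/5;  E_7 = 3

126/5
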